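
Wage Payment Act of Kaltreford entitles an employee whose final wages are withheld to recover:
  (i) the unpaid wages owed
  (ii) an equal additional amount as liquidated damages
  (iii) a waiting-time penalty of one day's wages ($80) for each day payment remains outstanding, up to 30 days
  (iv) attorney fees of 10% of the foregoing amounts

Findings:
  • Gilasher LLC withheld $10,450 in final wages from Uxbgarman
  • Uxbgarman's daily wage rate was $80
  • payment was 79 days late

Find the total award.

Liquidated damages (equal amount): $10,450
Penalty days: min(79, 30) = 30
Waiting-time penalty: 30 × $80 = $2,400
Subtotal: $10,450 + $10,450 + $2,400 = $23,300
Attorney fees: 10% of $23,300 = $2,330
Total award: $23,300 + $2,330 = $25,630

$25,630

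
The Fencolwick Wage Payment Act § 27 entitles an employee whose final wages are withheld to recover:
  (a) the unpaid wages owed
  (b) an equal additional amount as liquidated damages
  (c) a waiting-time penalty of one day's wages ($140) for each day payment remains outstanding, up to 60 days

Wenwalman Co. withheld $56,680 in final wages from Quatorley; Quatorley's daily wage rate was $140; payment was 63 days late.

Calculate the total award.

Total award: $121,760

Liquidated damages (equal amount): $56,680
Penalty days: min(63, 60) = 60
Waiting-time penalty: 60 × $140 = $8,400
Total award: $56,680 + $56,680 + $8,400 = $121,760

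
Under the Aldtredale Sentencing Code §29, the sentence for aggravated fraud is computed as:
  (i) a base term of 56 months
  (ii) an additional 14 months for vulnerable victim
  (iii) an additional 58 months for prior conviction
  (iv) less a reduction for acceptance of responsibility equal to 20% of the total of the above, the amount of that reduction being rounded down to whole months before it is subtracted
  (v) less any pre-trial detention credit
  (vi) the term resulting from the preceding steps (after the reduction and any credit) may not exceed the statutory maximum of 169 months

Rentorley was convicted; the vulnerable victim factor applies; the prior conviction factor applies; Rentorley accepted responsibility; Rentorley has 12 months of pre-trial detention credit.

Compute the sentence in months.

Vulnerable victim enhancement: +14 months
Prior conviction enhancement: +58 months
Adjusted term: 56 months + 14 months + 58 months = 128 months
Acceptance of responsibility reduction: 20% of 128 months = 25 months (rounded down)
After reduction: 128 − 25 = 103 months
Less pre-trial detention credit: 103 months − 12 months = 91 months
Cap at 169 months: 91 months is within the cap, no reduction.

91 months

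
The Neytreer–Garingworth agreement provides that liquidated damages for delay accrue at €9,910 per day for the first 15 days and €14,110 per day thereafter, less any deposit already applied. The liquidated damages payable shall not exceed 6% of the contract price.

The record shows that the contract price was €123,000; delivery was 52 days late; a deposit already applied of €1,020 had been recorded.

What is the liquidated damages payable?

€7,380

First 15 days: 15 × €9,910 = €148,650
Remaining days: (52 − 15) × €14,110 = €522,070
Accrued per-day damages: €148,650 + €522,070 = €670,720
Less deposit already applied: €670,720 − €1,020 = €669,700
Cap: 6% of €123,000 = €7,380
Cap at €7,380: €669,700 exceeds the cap → €7,380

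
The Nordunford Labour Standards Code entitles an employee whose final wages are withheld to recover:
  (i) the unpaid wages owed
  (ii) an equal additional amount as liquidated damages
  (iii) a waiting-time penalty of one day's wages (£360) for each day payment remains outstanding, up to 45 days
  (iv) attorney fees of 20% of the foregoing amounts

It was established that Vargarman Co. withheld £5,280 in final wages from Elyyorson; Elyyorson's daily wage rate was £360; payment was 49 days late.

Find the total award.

Liquidated damages (equal amount): £5,280
Penalty days: min(49, 45) = 45
Waiting-time penalty: 45 × £360 = £16,200
Subtotal: £5,280 + £5,280 + £16,200 = £26,760
Attorney fees: 20% of £26,760 = £5,352
Total award: £26,760 + £5,352 = £32,112

£32,112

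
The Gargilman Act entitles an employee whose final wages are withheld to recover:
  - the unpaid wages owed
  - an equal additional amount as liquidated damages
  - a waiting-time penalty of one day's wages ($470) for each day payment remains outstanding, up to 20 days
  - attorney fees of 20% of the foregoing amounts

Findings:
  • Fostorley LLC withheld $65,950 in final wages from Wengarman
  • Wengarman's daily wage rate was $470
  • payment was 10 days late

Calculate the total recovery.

$163,920

Liquidated damages (equal amount): $65,950
Penalty days: min(10, 20) = 10
Waiting-time penalty: 10 × $470 = $4,700
Subtotal: $65,950 + $65,950 + $4,700 = $136,600
Attorney fees: 20% of $136,600 = $27,320
Total award: $136,600 + $27,320 = $163,920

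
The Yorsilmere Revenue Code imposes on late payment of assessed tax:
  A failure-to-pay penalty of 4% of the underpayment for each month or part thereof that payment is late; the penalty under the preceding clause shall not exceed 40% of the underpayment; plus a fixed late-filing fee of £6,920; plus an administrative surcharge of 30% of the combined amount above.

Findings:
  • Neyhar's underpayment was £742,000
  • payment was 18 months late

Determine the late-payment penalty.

£394,836

Accrued rate: 4% × 18 = 72%, capped at 40% → 40%
Failure-to-pay penalty: 40% of £742,000 = £296,800
Penalty before surcharge: £296,800 + £6,920 = £303,720
Administrative surcharge: 30% of £303,720 = £91,116
Total penalty: £303,720 + £91,116 = £394,836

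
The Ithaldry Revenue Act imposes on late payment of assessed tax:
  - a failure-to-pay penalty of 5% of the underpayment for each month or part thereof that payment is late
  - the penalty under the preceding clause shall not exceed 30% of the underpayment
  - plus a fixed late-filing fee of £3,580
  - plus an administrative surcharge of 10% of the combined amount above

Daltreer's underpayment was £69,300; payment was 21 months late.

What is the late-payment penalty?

Accrued rate: 5% × 21 = 105%, capped at 30% → 30%
Failure-to-pay penalty: 30% of £69,300 = £20,790
Penalty before surcharge: £20,790 + £3,580 = £24,370
Administrative surcharge: 10% of £24,370 = £2,437
Total penalty: £24,370 + £2,437 = £26,807

£26,807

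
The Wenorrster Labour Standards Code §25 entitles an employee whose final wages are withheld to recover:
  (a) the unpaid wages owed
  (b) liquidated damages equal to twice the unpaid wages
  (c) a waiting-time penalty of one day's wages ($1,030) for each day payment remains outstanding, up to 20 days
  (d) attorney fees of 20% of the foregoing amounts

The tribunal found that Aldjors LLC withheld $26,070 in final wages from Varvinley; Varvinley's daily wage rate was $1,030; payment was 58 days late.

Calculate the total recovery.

$118,572

Doubled: 2 × $26,070 = $52,140
Penalty days: min(58, 20) = 20
Waiting-time penalty: 20 × $1,030 = $20,600
Subtotal: $26,070 + $52,140 + $20,600 = $98,810
Attorney fees: 20% of $98,810 = $19,762
Total award: $98,810 + $19,762 = $118,572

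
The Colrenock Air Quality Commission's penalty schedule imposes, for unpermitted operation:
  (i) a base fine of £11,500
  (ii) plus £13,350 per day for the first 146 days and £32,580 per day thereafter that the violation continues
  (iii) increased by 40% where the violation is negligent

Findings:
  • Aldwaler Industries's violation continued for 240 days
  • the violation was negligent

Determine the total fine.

First 146 days: 146 × £13,350 = £1,949,100
Remaining days: (240 − 146) × £32,580 = £3,062,520
Per-day component: £1,949,100 + £3,062,520 = £5,011,620
Base plus per-day: £11,500 + £5,011,620 = £5,023,120
Enhancement: 40% of £5,023,120 = £2,009,248
Enhanced fine: £5,023,120 + £2,009,248 = £7,032,368

Civil penalty: £7,032,368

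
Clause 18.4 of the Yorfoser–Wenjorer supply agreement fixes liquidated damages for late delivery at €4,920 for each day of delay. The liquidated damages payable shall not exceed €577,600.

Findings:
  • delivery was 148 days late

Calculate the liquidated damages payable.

€577,600

Per-day damages: 148 × €4,920 = €728,160
Cap at €577,600: €728,160 exceeds the cap → €577,600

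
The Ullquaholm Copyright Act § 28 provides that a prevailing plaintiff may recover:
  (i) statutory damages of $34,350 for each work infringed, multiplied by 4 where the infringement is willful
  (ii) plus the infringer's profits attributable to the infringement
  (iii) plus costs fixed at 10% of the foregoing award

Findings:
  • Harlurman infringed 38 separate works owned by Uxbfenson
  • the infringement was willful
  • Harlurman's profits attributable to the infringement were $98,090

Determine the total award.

Statutory damages: 38 × $34,350 = $1,305,300
Multiplied by 4: 4 × $1,305,300 = $5,221,200
Combined award: $5,221,200 + $98,090 = $5,319,290
Costs: 10% of $5,319,290 = $531,929
Award plus costs: $5,319,290 + $531,929 = $5,851,219

$5,851,219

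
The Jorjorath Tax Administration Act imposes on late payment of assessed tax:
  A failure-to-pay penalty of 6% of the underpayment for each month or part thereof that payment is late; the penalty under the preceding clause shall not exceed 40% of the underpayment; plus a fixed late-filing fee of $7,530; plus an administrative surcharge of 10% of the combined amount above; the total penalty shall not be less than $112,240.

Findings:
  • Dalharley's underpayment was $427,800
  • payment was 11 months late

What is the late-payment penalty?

$196,515

Accrued rate: 6% × 11 = 66%, capped at 40% → 40%
Failure-to-pay penalty: 40% of $427,800 = $171,120
Penalty before surcharge: $171,120 + $7,530 = $178,650
Administrative surcharge: 10% of $178,650 = $17,865
Total penalty: $178,650 + $17,865 = $196,515
Minimum $112,240: $196,515 meets the minimum, no increase.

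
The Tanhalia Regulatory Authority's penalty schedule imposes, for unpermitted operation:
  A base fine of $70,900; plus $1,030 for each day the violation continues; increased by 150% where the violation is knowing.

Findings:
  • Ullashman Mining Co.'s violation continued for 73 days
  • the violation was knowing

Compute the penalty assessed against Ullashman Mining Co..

$365,225

Per-day component: 73 × $1,030 = $75,190
Base plus per-day: $70,900 + $75,190 = $146,090
Enhancement: 150% of $146,090 = $219,135
Enhanced fine: $146,090 + $219,135 = $365,225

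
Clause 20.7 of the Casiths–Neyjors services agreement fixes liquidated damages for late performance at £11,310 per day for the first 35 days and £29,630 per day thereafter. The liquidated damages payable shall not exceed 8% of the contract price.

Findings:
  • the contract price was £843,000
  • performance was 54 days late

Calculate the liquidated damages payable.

£67,440

First 35 days: 35 × £11,310 = £395,850
Remaining days: (54 − 35) × £29,630 = £562,970
Accrued per-day damages: £395,850 + £562,970 = £958,820
Cap: 8% of £843,000 = £67,440
Cap at £67,440: £958,820 exceeds the cap → £67,440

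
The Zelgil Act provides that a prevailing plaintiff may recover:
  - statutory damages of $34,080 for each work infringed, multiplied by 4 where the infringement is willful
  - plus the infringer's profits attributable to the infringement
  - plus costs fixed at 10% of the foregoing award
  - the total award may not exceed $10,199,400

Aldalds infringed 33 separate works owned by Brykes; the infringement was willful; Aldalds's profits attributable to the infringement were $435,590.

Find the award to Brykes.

Statutory damages: 33 × $34,080 = $1,124,640
Multiplied by 4: 4 × $1,124,640 = $4,498,560
Combined award: $4,498,560 + $435,590 = $4,934,150
Costs: 10% of $4,934,150 = $493,415
Award plus costs: $4,934,150 + $493,415 = $5,427,565
Cap at $10,199,400: $5,427,565 is within the cap, no reduction.

$5,427,565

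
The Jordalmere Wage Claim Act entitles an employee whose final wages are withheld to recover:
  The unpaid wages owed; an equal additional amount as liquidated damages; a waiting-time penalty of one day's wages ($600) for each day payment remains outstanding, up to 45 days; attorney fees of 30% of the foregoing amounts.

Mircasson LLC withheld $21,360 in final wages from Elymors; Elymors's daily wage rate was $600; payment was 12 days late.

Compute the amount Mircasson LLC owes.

Liquidated damages (equal amount): $21,360
Penalty days: min(12, 45) = 12
Waiting-time penalty: 12 × $600 = $7,200
Subtotal: $21,360 + $21,360 + $7,200 = $49,920
Attorney fees: 30% of $49,920 = $14,976
Total award: $49,920 + $14,976 = $64,896

$64,896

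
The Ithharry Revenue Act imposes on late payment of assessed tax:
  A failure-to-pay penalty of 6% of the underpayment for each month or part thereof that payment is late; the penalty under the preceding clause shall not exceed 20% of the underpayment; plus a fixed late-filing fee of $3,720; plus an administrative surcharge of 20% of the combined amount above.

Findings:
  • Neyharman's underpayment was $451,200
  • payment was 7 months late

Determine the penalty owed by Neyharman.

Accrued rate: 6% × 7 = 42%, capped at 20% → 20%
Failure-to-pay penalty: 20% of $451,200 = $90,240
Penalty before surcharge: $90,240 + $3,720 = $93,960
Administrative surcharge: 20% of $93,960 = $18,792
Total penalty: $93,960 + $18,792 = $112,752

$112,752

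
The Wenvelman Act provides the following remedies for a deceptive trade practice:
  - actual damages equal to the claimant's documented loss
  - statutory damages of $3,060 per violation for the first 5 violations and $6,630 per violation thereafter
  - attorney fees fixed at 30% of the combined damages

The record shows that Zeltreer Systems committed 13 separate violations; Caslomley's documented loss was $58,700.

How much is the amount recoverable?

$165,152

First 5 violations: 5 × $3,060 = $15,300
Remaining violations: (13 − 5) × $6,630 = $53,040
Statutory damages: $15,300 + $53,040 = $68,340
Combined damages: $58,700 + $68,340 = $127,040
Attorney fees: 30% of $127,040 = $38,112
Total recovery: $127,040 + $38,112 = $165,152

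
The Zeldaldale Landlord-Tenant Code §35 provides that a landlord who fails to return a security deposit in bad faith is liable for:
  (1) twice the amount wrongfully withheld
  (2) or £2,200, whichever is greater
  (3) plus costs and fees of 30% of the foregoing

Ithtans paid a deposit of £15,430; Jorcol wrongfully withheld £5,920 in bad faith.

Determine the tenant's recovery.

Doubled: 2 × £5,920 = £11,840
Minimum £2,200: £11,840 meets the minimum, no increase.
Costs and fees: 30% of £11,840 = £3,552
Total recovery: £11,840 + £3,552 = £15,392

£15,392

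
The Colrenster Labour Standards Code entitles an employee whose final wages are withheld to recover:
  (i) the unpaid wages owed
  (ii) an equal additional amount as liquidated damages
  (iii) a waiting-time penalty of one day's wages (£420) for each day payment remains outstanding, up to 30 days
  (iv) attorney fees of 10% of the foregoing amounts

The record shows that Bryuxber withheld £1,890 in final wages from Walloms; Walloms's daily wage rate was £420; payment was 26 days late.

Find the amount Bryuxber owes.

Liquidated damages (equal amount): £1,890
Penalty days: min(26, 30) = 26
Waiting-time penalty: 26 × £420 = £10,920
Subtotal: £1,890 + £1,890 + £10,920 = £14,700
Attorney fees: 10% of £14,700 = £1,470
Total award: £14,700 + £1,470 = £16,170

Total award: £16,170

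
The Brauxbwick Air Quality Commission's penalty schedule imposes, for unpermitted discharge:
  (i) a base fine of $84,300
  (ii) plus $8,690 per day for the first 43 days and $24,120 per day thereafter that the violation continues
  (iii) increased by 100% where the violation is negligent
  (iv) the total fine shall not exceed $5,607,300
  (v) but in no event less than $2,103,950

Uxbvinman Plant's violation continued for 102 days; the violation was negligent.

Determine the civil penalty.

$3,762,100

First 43 days: 43 × $8,690 = $373,670
Remaining days: (102 − 43) × $24,120 = $1,423,080
Per-day component: $373,670 + $1,423,080 = $1,796,750
Base plus per-day: $84,300 + $1,796,750 = $1,881,050
Enhancement: 100% of $1,881,050 = $1,881,050
Enhanced fine: $1,881,050 + $1,881,050 = $3,762,100
Cap at $5,607,300: $3,762,100 is within the cap, no reduction.
Minimum $2,103,950: $3,762,100 meets the minimum, no increase.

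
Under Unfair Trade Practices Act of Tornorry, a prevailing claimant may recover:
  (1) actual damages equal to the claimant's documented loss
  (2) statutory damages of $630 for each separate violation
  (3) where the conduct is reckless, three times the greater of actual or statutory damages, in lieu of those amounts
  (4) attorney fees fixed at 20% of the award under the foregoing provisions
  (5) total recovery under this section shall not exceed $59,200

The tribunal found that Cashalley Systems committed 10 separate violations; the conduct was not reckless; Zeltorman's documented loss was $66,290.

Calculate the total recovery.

Total recovery: $59,200

Statutory damages: 10 × $630 = $6,300
Conduct not reckless: the in-lieu enhancement does not apply.
Actual plus statutory damages: $66,290 + $6,300 = $72,590
Attorney fees: 20% of $72,590 = $14,518
Total before cap: $72,590 + $14,518 = $87,108
Cap at $59,200: $87,108 exceeds the cap → $59,200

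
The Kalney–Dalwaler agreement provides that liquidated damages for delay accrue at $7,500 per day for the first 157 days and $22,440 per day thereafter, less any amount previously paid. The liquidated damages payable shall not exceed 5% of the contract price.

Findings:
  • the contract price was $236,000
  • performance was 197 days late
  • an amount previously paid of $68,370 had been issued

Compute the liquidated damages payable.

First 157 days: 157 × $7,500 = $1,177,500
Remaining days: (197 − 157) × $22,440 = $897,600
Accrued per-day damages: $1,177,500 + $897,600 = $2,075,100
Less amount previously paid: $2,075,100 − $68,370 = $2,006,730
Cap: 5% of $236,000 = $11,800
Cap at $11,800: $2,006,730 exceeds the cap → $11,800

$11,800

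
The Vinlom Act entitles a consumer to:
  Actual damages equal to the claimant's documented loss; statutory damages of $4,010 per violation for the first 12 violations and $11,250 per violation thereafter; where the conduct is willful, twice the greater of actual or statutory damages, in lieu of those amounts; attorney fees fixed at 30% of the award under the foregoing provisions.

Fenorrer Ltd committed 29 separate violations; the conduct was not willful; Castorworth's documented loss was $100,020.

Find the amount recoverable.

First 12 violations: 12 × $4,010 = $48,120
Remaining violations: (29 − 12) × $11,250 = $191,250
Statutory damages: $48,120 + $191,250 = $239,370
Conduct not willful: the in-lieu enhancement does not apply.
Actual plus statutory damages: $100,020 + $239,370 = $339,390
Attorney fees: 30% of $339,390 = $101,817
Total recovery: $339,390 + $101,817 = $441,207

Total recovery: $441,207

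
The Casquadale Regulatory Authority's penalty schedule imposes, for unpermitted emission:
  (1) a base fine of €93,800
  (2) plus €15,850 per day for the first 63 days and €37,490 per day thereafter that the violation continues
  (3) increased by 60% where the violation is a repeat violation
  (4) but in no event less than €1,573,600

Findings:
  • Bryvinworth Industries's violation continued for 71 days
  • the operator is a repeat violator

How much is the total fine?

First 63 days: 63 × €15,850 = €998,550
Remaining days: (71 − 63) × €37,490 = €299,920
Per-day component: €998,550 + €299,920 = €1,298,470
Base plus per-day: €93,800 + €1,298,470 = €1,392,270
Enhancement: 60% of €1,392,270 = €835,362
Enhanced fine: €1,392,270 + €835,362 = €2,227,632
Minimum €1,573,600: €2,227,632 meets the minimum, no increase.

Civil penalty: €2,227,632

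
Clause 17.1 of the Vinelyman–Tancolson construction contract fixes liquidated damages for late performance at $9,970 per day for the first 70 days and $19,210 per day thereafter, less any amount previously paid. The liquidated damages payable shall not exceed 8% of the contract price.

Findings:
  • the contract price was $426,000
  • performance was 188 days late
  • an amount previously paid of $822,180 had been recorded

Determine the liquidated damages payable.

First 70 days: 70 × $9,970 = $697,900
Remaining days: (188 − 70) × $19,210 = $2,266,780
Accrued per-day damages: $697,900 + $2,266,780 = $2,964,680
Less amount previously paid: $2,964,680 − $822,180 = $2,142,500
Cap: 8% of $426,000 = $34,080
Cap at $34,080: $2,142,500 exceeds the cap → $34,080

$34,080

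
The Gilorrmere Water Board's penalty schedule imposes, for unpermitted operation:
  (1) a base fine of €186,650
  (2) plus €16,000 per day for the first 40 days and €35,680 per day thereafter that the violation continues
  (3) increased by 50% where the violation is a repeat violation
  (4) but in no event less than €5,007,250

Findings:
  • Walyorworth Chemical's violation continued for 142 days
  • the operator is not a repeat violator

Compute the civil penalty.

€5,007,250

First 40 days: 40 × €16,000 = €640,000
Remaining days: (142 − 40) × €35,680 = €3,639,360
Per-day component: €640,000 + €3,639,360 = €4,279,360
Base plus per-day: €186,650 + €4,279,360 = €4,466,010
The operator is not a repeat violator: no 50% increase.
Minimum €5,007,250: €4,466,010 is below the minimum → €5,007,250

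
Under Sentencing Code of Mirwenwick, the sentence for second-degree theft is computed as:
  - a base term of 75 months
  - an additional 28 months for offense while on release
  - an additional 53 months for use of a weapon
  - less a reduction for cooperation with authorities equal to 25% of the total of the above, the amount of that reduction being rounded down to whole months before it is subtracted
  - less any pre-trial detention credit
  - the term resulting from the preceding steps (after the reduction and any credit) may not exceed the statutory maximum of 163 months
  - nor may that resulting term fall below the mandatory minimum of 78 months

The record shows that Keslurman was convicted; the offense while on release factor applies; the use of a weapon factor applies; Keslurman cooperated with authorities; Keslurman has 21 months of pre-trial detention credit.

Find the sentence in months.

Offense while on release enhancement: +28 months
Use of a weapon enhancement: +53 months
Adjusted term: 75 months + 28 months + 53 months = 156 months
Cooperation with authorities reduction: 25% of 156 months = 39 months (rounded down)
After reduction: 156 − 39 = 117 months
Less pre-trial detention credit: 117 months − 21 months = 96 months
Cap at 163 months: 96 months is within the cap, no reduction.
Minimum 78 months: 96 months meets the minimum, no increase.

96 months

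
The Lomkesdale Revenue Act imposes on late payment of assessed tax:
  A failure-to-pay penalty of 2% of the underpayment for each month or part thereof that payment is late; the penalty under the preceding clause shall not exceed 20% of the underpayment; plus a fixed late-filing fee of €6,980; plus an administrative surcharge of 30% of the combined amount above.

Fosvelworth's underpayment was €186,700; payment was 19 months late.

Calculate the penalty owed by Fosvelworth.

Accrued rate: 2% × 19 = 38%, capped at 20% → 20%
Failure-to-pay penalty: 20% of €186,700 = €37,340
Penalty before surcharge: €37,340 + €6,980 = €44,320
Administrative surcharge: 30% of €44,320 = €13,296
Total penalty: €44,320 + €13,296 = €57,616

Penalty: €57,616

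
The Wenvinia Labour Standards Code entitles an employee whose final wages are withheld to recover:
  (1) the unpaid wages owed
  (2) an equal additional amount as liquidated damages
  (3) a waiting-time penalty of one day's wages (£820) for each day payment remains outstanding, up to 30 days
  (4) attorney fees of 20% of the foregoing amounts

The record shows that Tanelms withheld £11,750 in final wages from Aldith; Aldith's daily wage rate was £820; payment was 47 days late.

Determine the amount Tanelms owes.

Total award: £57,720

Liquidated damages (equal amount): £11,750
Penalty days: min(47, 30) = 30
Waiting-time penalty: 30 × £820 = £24,600
Subtotal: £11,750 + £11,750 + £24,600 = £48,100
Attorney fees: 20% of £48,100 = £9,620
Total award: £48,100 + £9,620 = £57,720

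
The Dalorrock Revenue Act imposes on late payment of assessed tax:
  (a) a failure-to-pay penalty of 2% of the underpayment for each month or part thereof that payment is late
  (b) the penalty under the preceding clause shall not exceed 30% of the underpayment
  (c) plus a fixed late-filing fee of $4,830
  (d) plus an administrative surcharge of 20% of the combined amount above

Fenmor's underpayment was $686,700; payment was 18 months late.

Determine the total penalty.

$253,008

Accrued rate: 2% × 18 = 36%, capped at 30% → 30%
Failure-to-pay penalty: 30% of $686,700 = $206,010
Penalty before surcharge: $206,010 + $4,830 = $210,840
Administrative surcharge: 20% of $210,840 = $42,168
Total penalty: $210,840 + $42,168 = $253,008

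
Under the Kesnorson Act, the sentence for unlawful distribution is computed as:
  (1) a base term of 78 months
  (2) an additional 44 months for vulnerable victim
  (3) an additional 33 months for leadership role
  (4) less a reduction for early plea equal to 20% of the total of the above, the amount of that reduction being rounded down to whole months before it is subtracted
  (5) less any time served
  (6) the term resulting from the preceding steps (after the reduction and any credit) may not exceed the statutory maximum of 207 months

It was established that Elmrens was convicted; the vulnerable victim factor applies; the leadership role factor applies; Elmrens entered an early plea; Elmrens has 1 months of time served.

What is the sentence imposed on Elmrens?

Vulnerable victim enhancement: +44 months
Leadership role enhancement: +33 months
Adjusted term: 78 months + 44 months + 33 months = 155 months
Early plea reduction: 20% of 155 months = 31 months (rounded down)
After reduction: 155 − 31 = 124 months
Less time served: 124 months − 1 months = 123 months
Cap at 207 months: 123 months is within the cap, no reduction.

123 months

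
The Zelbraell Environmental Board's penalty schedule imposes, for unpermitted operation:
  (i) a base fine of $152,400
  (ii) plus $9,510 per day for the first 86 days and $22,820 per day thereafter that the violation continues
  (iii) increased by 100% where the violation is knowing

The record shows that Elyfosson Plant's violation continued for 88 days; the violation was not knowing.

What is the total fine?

Civil penalty: $1,015,900

First 86 days: 86 × $9,510 = $817,860
Remaining days: (88 − 86) × $22,820 = $45,640
Per-day component: $817,860 + $45,640 = $863,500
Base plus per-day: $152,400 + $863,500 = $1,015,900
The violation was not knowing: no 100% increase.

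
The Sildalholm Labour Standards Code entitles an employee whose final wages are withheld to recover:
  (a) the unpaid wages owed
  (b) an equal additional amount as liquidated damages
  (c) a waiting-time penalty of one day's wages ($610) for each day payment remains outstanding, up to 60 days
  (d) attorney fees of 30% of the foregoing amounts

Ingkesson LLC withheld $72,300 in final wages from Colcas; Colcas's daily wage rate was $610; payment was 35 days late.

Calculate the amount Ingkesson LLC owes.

Total award: $215,735

Liquidated damages (equal amount): $72,300
Penalty days: min(35, 60) = 35
Waiting-time penalty: 35 × $610 = $21,350
Subtotal: $72,300 + $72,300 + $21,350 = $165,950
Attorney fees: 30% of $165,950 = $49,785
Total award: $165,950 + $49,785 = $215,735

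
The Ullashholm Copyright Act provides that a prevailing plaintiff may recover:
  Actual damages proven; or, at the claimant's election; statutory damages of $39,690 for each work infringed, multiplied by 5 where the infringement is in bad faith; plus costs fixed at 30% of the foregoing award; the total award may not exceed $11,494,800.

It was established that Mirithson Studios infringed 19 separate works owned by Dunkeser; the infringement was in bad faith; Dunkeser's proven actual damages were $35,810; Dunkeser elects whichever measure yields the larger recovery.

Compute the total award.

$4,901,715

Statutory damages: 19 × $39,690 = $754,110
Multiplied by 5: 5 × $754,110 = $3,770,550
Greater of actual damages ($35,810) or enhanced statutory damages ($3,770,550): $3,770,550
Costs: 30% of $3,770,550 = $1,131,165
Award plus costs: $3,770,550 + $1,131,165 = $4,901,715
Cap at $11,494,800: $4,901,715 is within the cap, no reduction.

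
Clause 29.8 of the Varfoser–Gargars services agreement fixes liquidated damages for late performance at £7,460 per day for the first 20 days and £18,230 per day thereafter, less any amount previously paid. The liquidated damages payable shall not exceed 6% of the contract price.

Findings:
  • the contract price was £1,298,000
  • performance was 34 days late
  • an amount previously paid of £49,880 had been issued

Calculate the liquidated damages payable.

£77,880

First 20 days: 20 × £7,460 = £149,200
Remaining days: (34 − 20) × £18,230 = £255,220
Accrued per-day damages: £149,200 + £255,220 = £404,420
Less amount previously paid: £404,420 − £49,880 = £354,540
Cap: 6% of £1,298,000 = £77,880
Cap at £77,880: £354,540 exceeds the cap → £77,880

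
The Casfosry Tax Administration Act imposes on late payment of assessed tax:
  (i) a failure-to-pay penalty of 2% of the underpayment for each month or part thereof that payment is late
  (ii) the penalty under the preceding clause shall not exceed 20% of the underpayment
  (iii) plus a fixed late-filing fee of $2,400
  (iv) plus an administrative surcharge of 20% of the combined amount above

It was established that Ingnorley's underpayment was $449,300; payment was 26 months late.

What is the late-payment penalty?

Accrued rate: 2% × 26 = 52%, capped at 20% → 20%
Failure-to-pay penalty: 20% of $449,300 = $89,860
Penalty before surcharge: $89,860 + $2,400 = $92,260
Administrative surcharge: 20% of $92,260 = $18,452
Total penalty: $92,260 + $18,452 = $110,712

$110,712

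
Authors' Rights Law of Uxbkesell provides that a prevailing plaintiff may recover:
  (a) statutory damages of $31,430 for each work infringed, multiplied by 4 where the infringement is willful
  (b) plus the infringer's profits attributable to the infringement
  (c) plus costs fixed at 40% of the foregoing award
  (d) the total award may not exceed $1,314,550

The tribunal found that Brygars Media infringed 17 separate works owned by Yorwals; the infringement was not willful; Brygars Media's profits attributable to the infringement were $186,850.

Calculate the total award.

$1,009,624

Statutory damages: 17 × $31,430 = $534,310
Infringement not willful: no ×4 enhancement.
Combined award: $534,310 + $186,850 = $721,160
Costs: 40% of $721,160 = $288,464
Award plus costs: $721,160 + $288,464 = $1,009,624
Cap at $1,314,550: $1,009,624 is within the cap, no reduction.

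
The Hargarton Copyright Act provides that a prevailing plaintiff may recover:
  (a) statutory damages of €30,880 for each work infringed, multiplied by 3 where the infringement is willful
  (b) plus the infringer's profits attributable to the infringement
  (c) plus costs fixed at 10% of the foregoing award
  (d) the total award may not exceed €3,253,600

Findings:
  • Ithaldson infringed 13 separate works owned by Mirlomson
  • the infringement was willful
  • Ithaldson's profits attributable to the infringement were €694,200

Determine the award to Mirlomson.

Statutory damages: 13 × €30,880 = €401,440
Trebled: 3 × €401,440 = €1,204,320
Combined award: €1,204,320 + €694,200 = €1,898,520
Costs: 10% of €1,898,520 = €189,852
Award plus costs: €1,898,520 + €189,852 = €2,088,372
Cap at €3,253,600: €2,088,372 is within the cap, no reduction.

Award: €2,088,372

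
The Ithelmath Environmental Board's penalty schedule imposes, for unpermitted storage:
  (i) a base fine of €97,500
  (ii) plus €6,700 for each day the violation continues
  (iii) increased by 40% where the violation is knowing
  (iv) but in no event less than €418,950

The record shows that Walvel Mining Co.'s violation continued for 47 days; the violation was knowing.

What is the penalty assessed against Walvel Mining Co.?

Per-day component: 47 × €6,700 = €314,900
Base plus per-day: €97,500 + €314,900 = €412,400
Enhancement: 40% of €412,400 = €164,960
Enhanced fine: €412,400 + €164,960 = €577,360
Minimum €418,950: €577,360 meets the minimum, no increase.

€577,360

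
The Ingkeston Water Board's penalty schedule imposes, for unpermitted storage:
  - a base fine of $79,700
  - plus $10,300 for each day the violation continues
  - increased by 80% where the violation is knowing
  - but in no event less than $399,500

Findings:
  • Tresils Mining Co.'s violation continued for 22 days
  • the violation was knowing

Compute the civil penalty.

$551,340

Per-day component: 22 × $10,300 = $226,600
Base plus per-day: $79,700 + $226,600 = $306,300
Enhancement: 80% of $306,300 = $245,040
Enhanced fine: $306,300 + $245,040 = $551,340
Minimum $399,500: $551,340 meets the minimum, no increase.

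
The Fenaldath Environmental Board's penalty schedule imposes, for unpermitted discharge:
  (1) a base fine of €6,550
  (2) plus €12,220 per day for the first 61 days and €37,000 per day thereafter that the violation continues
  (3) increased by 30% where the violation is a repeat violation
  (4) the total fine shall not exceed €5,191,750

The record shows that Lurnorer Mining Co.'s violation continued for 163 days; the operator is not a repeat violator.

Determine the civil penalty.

€4,525,970

First 61 days: 61 × €12,220 = €745,420
Remaining days: (163 − 61) × €37,000 = €3,774,000
Per-day component: €745,420 + €3,774,000 = €4,519,420
Base plus per-day: €6,550 + €4,519,420 = €4,525,970
The operator is not a repeat violator: no 30% increase.
Cap at €5,191,750: €4,525,970 is within the cap, no reduction.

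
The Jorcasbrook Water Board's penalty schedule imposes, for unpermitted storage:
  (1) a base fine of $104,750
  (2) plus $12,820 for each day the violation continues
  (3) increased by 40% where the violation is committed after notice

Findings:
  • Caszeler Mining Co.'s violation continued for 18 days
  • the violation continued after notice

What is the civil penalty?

Per-day component: 18 × $12,820 = $230,760
Base plus per-day: $104,750 + $230,760 = $335,510
Enhancement: 40% of $335,510 = $134,204
Enhanced fine: $335,510 + $134,204 = $469,714

$469,714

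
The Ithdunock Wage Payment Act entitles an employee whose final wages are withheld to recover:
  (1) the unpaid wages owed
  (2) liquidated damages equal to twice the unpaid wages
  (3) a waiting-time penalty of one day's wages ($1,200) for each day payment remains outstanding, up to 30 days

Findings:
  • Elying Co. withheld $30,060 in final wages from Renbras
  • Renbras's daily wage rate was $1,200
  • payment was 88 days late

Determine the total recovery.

$126,180

Doubled: 2 × $30,060 = $60,120
Penalty days: min(88, 30) = 30
Waiting-time penalty: 30 × $1,200 = $36,000
Total award: $30,060 + $60,120 + $36,000 = $126,180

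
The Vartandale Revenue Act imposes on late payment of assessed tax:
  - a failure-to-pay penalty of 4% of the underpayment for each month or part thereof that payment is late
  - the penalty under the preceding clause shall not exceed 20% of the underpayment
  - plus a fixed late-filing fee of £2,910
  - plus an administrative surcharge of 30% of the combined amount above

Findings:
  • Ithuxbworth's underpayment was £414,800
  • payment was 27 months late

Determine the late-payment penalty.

£111,631

Accrued rate: 4% × 27 = 108%, capped at 20% → 20%
Failure-to-pay penalty: 20% of £414,800 = £82,960
Penalty before surcharge: £82,960 + £2,910 = £85,870
Administrative surcharge: 30% of £85,870 = £25,761
Total penalty: £85,870 + £25,761 = £111,631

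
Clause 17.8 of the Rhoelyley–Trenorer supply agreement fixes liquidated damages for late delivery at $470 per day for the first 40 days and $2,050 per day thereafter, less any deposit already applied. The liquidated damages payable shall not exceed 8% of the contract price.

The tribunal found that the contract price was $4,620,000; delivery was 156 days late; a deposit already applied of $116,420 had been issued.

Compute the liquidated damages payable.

First 40 days: 40 × $470 = $18,800
Remaining days: (156 − 40) × $2,050 = $237,800
Accrued per-day damages: $18,800 + $237,800 = $256,600
Less deposit already applied: $256,600 − $116,420 = $140,180
Cap: 8% of $4,620,000 = $369,600
Cap at $369,600: $140,180 is within the cap, no reduction.

Liquidated damages: $140,180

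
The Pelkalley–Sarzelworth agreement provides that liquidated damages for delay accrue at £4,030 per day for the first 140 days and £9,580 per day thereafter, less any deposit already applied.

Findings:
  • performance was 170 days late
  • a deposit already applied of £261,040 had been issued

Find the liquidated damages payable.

Liquidated damages: £590,560

First 140 days: 140 × £4,030 = £564,200
Remaining days: (170 − 140) × £9,580 = £287,400
Accrued per-day damages: £564,200 + £287,400 = £851,600
Less deposit already applied: £851,600 − £261,040 = £590,560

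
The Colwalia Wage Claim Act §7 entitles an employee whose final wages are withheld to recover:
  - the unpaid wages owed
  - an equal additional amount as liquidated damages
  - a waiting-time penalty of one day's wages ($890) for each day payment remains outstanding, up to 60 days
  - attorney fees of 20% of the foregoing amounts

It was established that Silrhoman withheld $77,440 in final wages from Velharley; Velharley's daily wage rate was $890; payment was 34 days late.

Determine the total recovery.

Total award: $222,168

Liquidated damages (equal amount): $77,440
Penalty days: min(34, 60) = 34
Waiting-time penalty: 34 × $890 = $30,260
Subtotal: $77,440 + $77,440 + $30,260 = $185,140
Attorney fees: 20% of $185,140 = $37,028
Total award: $185,140 + $37,028 = $222,168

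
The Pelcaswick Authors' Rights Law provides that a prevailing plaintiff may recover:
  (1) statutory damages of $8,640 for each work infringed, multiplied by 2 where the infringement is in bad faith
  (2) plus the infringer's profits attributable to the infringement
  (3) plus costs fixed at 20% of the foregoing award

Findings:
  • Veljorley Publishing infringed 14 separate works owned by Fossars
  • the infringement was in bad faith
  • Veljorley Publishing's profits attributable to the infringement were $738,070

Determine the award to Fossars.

Statutory damages: 14 × $8,640 = $120,960
Doubled: 2 × $120,960 = $241,920
Combined award: $241,920 + $738,070 = $979,990
Costs: 20% of $979,990 = $195,998
Award plus costs: $979,990 + $195,998 = $1,175,988

$1,175,988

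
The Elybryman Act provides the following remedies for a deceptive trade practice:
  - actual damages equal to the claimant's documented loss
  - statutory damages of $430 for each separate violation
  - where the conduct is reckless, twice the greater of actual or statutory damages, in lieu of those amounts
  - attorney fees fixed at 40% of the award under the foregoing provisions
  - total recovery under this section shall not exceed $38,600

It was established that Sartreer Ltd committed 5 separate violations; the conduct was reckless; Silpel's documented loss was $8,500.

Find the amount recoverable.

Statutory damages: 5 × $430 = $2,150
Greater of actual damages ($8,500) or statutory damages ($2,150): $8,500
Doubled: 2 × $8,500 = $17,000
Attorney fees: 40% of $17,000 = $6,800
Total before cap: $17,000 + $6,800 = $23,800
Cap at $38,600: $23,800 is within the cap, no reduction.

$23,800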